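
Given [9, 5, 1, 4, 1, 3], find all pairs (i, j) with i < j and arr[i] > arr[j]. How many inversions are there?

Finding inversions in [9, 5, 1, 4, 1, 3]:

(0, 1): arr[0]=9 > arr[1]=5
(0, 2): arr[0]=9 > arr[2]=1
(0, 3): arr[0]=9 > arr[3]=4
(0, 4): arr[0]=9 > arr[4]=1
(0, 5): arr[0]=9 > arr[5]=3
(1, 2): arr[1]=5 > arr[2]=1
(1, 3): arr[1]=5 > arr[3]=4
(1, 4): arr[1]=5 > arr[4]=1
(1, 5): arr[1]=5 > arr[5]=3
(3, 4): arr[3]=4 > arr[4]=1
(3, 5): arr[3]=4 > arr[5]=3

Total inversions: 11

The array has 11 inversion(s): (0,1), (0,2), (0,3), (0,4), (0,5), (1,2), (1,3), (1,4), (1,5), (3,4), (3,5). Each pair (i,j) satisfies i < j and arr[i] > arr[j].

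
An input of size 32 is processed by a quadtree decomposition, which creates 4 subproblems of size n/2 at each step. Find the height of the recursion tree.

For divide and conquer with division factor 2:

Problem sizes at each level:
Level 0: 32
Level 1: 16
Level 2: 8
Level 3: 4
Level 4: 2
Level 5: 1

The root is level 0 and the size-1 base case is level 5 (the tree spans levels 0 through 5, i.e. 6 levels counting the root), so the depth is the number of divisions: log_2(32) = 5

The recursion tree depth is log_2(32) = 5. At each level, the problem size is divided by 2, so it takes 5 divisions to reduce to a base case of size 1. The algorithm makes 4 recursive calls at each level.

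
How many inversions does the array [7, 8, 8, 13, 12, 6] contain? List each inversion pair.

Finding inversions in [7, 8, 8, 13, 12, 6]:

(0, 5): arr[0]=7 > arr[5]=6
(1, 5): arr[1]=8 > arr[5]=6
(2, 5): arr[2]=8 > arr[5]=6
(3, 4): arr[3]=13 > arr[4]=12
(3, 5): arr[3]=13 > arr[5]=6
(4, 5): arr[4]=12 > arr[5]=6

Total inversions: 6

The array has 6 inversion(s): (0,5), (1,5), (2,5), (3,4), (3,5), (4,5). Each pair (i,j) satisfies i < j and arr[i] > arr[j].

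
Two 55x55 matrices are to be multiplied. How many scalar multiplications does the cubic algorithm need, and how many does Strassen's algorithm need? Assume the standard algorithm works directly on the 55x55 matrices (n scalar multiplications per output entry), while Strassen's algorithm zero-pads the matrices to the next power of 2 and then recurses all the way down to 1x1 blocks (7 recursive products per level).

Matrix multiplication for 55x55 matrices:

Strassen's algorithm requires power-of-2 dimensions. Pad 55x55 to 64x64 (next power of 2).

Standard algorithm: 55^3 = 166375 multiplications
Strassen's algorithm: 7^(log2(64)) = 7^6 = 117649 multiplications
Savings: 166375 - 117649 = 48726 multiplications

Standard: 166375 multiplications (55^3). Strassen: 117649 multiplications (7^6, after padding to 64x64). Strassen reduces 8 recursive multiplications to 7 at each level.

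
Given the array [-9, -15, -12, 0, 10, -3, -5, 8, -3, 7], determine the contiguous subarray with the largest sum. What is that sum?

Using Kadane's algorithm on [-9, -15, -12, 0, 10, -3, -5, 8, -3, 7]:

Scanning through the array:
Position 1 (value -15): max_ending_here = -15, max_so_far = -9
Position 2 (value -12): max_ending_here = -12, max_so_far = -9
Position 3 (value 0): max_ending_here = 0, max_so_far = 0
Position 4 (value 10): max_ending_here = 10, max_so_far = 10
Position 5 (value -3): max_ending_here = 7, max_so_far = 10
Position 6 (value -5): max_ending_here = 2, max_so_far = 10
Position 7 (value 8): max_ending_here = 10, max_so_far = 10
Position 8 (value -3): max_ending_here = 7, max_so_far = 10
Position 9 (value 7): max_ending_here = 14, max_so_far = 14

Maximum subarray: [0, 10, -3, -5, 8, -3, 7]
Maximum sum: 14

The maximum subarray is [0, 10, -3, -5, 8, -3, 7] with sum 14. This subarray runs from index 3 to index 9.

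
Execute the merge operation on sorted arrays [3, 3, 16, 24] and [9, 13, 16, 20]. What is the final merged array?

Merging process:

Compare 3 vs 9: take 3 from left. Merged: [3]
Compare 3 vs 9: take 3 from left. Merged: [3, 3]
Compare 16 vs 9: take 9 from right. Merged: [3, 3, 9]
Compare 16 vs 13: take 13 from right. Merged: [3, 3, 9, 13]
Compare 16 vs 16: take 16 from left. Merged: [3, 3, 9, 13, 16]
Compare 24 vs 16: take 16 from right. Merged: [3, 3, 9, 13, 16, 16]
Compare 24 vs 20: take 20 from right. Merged: [3, 3, 9, 13, 16, 16, 20]
Append remaining from left: [24]. Merged: [3, 3, 9, 13, 16, 16, 20, 24]

Final merged array: [3, 3, 9, 13, 16, 16, 20, 24]
Total comparisons: 7

The merged array is [3, 3, 9, 13, 16, 16, 20, 24], requiring 7 comparisons. The merge step runs in O(n) time where n is the total number of elements.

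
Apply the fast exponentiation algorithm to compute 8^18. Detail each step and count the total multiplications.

Computing 8^18 by squaring (build up from 8^1; each line after the first costs one multiplication):

8^1 = 8
8^2 = (8^1)^2 = 8^2 = 64
8^4 = (8^2)^2 = 64^2 = 4096
8^8 = (8^4)^2 = 4096^2 = 16777216
8^9 = 8 * 8^8 = 8 * 16777216 = 134217728
8^18 = (8^9)^2 = 134217728^2 = 18014398509481984

Result: 18014398509481984
Multiplications needed: 5 (5 lines after 8^1)

8^18 = 18014398509481984. Using exponentiation by squaring, this requires 5 multiplications. The key idea: if the exponent is even, square the half-power; if odd, multiply by the base once.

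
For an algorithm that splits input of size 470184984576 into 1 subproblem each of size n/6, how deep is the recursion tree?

For divide and conquer with division factor 6:

Problem sizes at each level:
Level 0: 470184984576
Level 1: 78364164096
Level 2: 13060694016
Level 3: 2176782336
Level 4: 362797056
Level 5: 60466176
Level 6: 10077696
Level 7: 1679616
Level 8: 279936
Level 9: 46656
Level 10: 7776
Level 11: 1296
Level 12: 216
Level 13: 36
Level 14: 6
Level 15: 1

The root is level 0 and the size-1 base case is level 15 (the tree spans levels 0 through 15, i.e. 16 levels counting the root), so the depth is the number of divisions: log_6(470184984576) = 15

The recursion tree depth is log_6(470184984576) = 15. At each level, the problem size is divided by 6, so it takes 15 divisions to reduce to a base case of size 1. The algorithm makes 1 recursive call at each level.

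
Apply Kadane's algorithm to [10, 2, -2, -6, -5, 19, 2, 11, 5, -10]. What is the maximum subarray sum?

Using Kadane's algorithm on [10, 2, -2, -6, -5, 19, 2, 11, 5, -10]:

Scanning through the array:
Position 1 (value 2): max_ending_here = 12, max_so_far = 12
Position 2 (value -2): max_ending_here = 10, max_so_far = 12
Position 3 (value -6): max_ending_here = 4, max_so_far = 12
Position 4 (value -5): max_ending_here = -1, max_so_far = 12
Position 5 (value 19): max_ending_here = 19, max_so_far = 19
Position 6 (value 2): max_ending_here = 21, max_so_far = 21
Position 7 (value 11): max_ending_here = 32, max_so_far = 32
Position 8 (value 5): max_ending_here = 37, max_so_far = 37
Position 9 (value -10): max_ending_here = 27, max_so_far = 37

Maximum subarray: [19, 2, 11, 5]
Maximum sum: 37

The maximum subarray is [19, 2, 11, 5] with sum 37. This subarray runs from index 5 to index 8.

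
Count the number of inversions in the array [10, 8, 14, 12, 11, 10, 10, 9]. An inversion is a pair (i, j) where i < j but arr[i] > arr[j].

Finding inversions in [10, 8, 14, 12, 11, 10, 10, 9]:

(0, 1): arr[0]=10 > arr[1]=8
(0, 7): arr[0]=10 > arr[7]=9
(2, 3): arr[2]=14 > arr[3]=12
(2, 4): arr[2]=14 > arr[4]=11
(2, 5): arr[2]=14 > arr[5]=10
(2, 6): arr[2]=14 > arr[6]=10
(2, 7): arr[2]=14 > arr[7]=9
(3, 4): arr[3]=12 > arr[4]=11
(3, 5): arr[3]=12 > arr[5]=10
(3, 6): arr[3]=12 > arr[6]=10
(3, 7): arr[3]=12 > arr[7]=9
(4, 5): arr[4]=11 > arr[5]=10
(4, 6): arr[4]=11 > arr[6]=10
(4, 7): arr[4]=11 > arr[7]=9
(5, 7): arr[5]=10 > arr[7]=9
(6, 7): arr[6]=10 > arr[7]=9

Total inversions: 16

The array has 16 inversion(s): (0,1), (0,7), (2,3), (2,4), (2,5), (2,6), (2,7), (3,4), (3,5), (3,6), (3,7), (4,5), (4,6), (4,7), (5,7), (6,7). Each pair (i,j) satisfies i < j and arr[i] > arr[j].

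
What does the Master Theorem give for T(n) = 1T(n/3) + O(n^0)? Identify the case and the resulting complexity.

Master Theorem for T(n) = 1T(n/3) + O(n^0):

a = 1, b = 3, c = 0
log_b(a) = log_3(1) = 0.0000

Case 2: c = 0 = log_3(1) = 0.0000
T(n) = O(n^0 log n) = O(log n)

For T(n) = 1T(n/3) + O(n^0): log_3(1) = 0.0000. This is Case 2 of the Master Theorem (c = log_b(a), equal work at all levels), giving O(log n).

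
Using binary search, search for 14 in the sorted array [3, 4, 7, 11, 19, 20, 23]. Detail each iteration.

Binary search for 14 in [3, 4, 7, 11, 19, 20, 23]:

lo=0, hi=6, mid=3, arr[mid]=11 -> 11 < 14, search right half
lo=4, hi=6, mid=5, arr[mid]=20 -> 20 > 14, search left half
lo=4, hi=4, mid=4, arr[mid]=19 -> 19 > 14, search left half
lo=4 > hi=3, target 14 not found

Binary search determines that 14 is not in the array after 3 comparisons. The search space was exhausted without finding the target.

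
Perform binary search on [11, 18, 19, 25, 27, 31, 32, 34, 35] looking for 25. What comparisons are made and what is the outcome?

Binary search for 25 in [11, 18, 19, 25, 27, 31, 32, 34, 35]:

lo=0, hi=8, mid=4, arr[mid]=27 -> 27 > 25, search left half
lo=0, hi=3, mid=1, arr[mid]=18 -> 18 < 25, search right half
lo=2, hi=3, mid=2, arr[mid]=19 -> 19 < 25, search right half
lo=3, hi=3, mid=3, arr[mid]=25 -> Found target at index 3!

Binary search finds 25 at index 3 after 4 comparisons. The search repeatedly halves the search space by comparing with the middle element.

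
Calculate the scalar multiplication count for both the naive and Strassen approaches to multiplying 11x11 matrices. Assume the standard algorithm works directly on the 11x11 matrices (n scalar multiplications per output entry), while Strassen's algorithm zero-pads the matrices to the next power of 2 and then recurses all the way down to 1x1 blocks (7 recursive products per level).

Matrix multiplication for 11x11 matrices:

Strassen's algorithm requires power-of-2 dimensions. Pad 11x11 to 16x16 (next power of 2).

Standard algorithm: 11^3 = 1331 multiplications
Strassen's algorithm: 7^(log2(16)) = 7^4 = 2401 multiplications
Difference: 1331 - 2401 = -1070 (Strassen uses MORE here due to padding overhead — for small or just-over-power-of-2 n, padding can outweigh the per-level savings)

Standard: 1331 multiplications (11^3). Strassen: 2401 multiplications (7^4, after padding to 16x16). Strassen reduces 8 recursive multiplications to 7 at each level.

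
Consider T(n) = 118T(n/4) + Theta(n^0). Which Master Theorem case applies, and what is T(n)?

Master Theorem for T(n) = 118T(n/4) + O(n^0):

a = 118, b = 4, c = 0
log_b(a) = log_4(118) = 3.4413

Case 1: c = 0 < log_4(118) = 3.4413
T(n) = O(n^(log_4 118))

For T(n) = 118T(n/4) + O(n^0): log_4(118) = 3.4413. This is Case 1 of the Master Theorem (c < log_b(a), work dominated by leaves), giving O(n^(log_4 118)).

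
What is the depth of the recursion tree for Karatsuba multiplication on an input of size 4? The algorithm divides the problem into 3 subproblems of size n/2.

For divide and conquer with division factor 2:

Problem sizes at each level:
Level 0: 4
Level 1: 2
Level 2: 1

The root is level 0 and the size-1 base case is level 2 (the tree spans levels 0 through 2, i.e. 3 levels counting the root), so the depth is the number of divisions: log_2(4) = 2

The recursion tree depth is log_2(4) = 2. At each level, the problem size is divided by 2, so it takes 2 divisions to reduce to a base case of size 1. The algorithm makes 3 recursive calls at each level.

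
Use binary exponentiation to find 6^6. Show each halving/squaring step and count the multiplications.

Computing 6^6 by squaring (build up from 6^1; each line after the first costs one multiplication):

6^1 = 6
6^2 = (6^1)^2 = 6^2 = 36
6^3 = 6 * 6^2 = 6 * 36 = 216
6^6 = (6^3)^2 = 216^2 = 46656

Result: 46656
Multiplications needed: 3 (3 lines after 6^1)

6^6 = 46656. Using exponentiation by squaring, this requires 3 multiplications. The key idea: if the exponent is even, square the half-power; if odd, multiply by the base once.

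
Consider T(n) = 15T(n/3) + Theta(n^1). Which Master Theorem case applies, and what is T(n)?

Master Theorem for T(n) = 15T(n/3) + O(n^1):

a = 15, b = 3, c = 1
log_b(a) = log_3(15) = 2.4650

Case 1: c = 1 < log_3(15) = 2.4650
T(n) = O(n^(log_3 15))

For T(n) = 15T(n/3) + O(n^1): log_3(15) = 2.4650. This is Case 1 of the Master Theorem (c < log_b(a), work dominated by leaves), giving O(n^(log_3 15)).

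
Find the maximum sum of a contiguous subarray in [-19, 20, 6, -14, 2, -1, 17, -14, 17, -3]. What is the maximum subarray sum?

Using Kadane's algorithm on [-19, 20, 6, -14, 2, -1, 17, -14, 17, -3]:

Scanning through the array:
Position 1 (value 20): max_ending_here = 20, max_so_far = 20
Position 2 (value 6): max_ending_here = 26, max_so_far = 26
Position 3 (value -14): max_ending_here = 12, max_so_far = 26
Position 4 (value 2): max_ending_here = 14, max_so_far = 26
Position 5 (value -1): max_ending_here = 13, max_so_far = 26
Position 6 (value 17): max_ending_here = 30, max_so_far = 30
Position 7 (value -14): max_ending_here = 16, max_so_far = 30
Position 8 (value 17): max_ending_here = 33, max_so_far = 33
Position 9 (value -3): max_ending_here = 30, max_so_far = 33

Maximum subarray: [20, 6, -14, 2, -1, 17, -14, 17]
Maximum sum: 33

The maximum subarray is [20, 6, -14, 2, -1, 17, -14, 17] with sum 33. This subarray runs from index 1 to index 8.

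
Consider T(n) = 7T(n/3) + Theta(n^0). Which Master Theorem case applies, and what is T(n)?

Master Theorem for T(n) = 7T(n/3) + O(n^0):

a = 7, b = 3, c = 0
log_b(a) = log_3(7) = 1.7712

Case 1: c = 0 < log_3(7) = 1.7712
T(n) = O(n^(log_3 7))

For T(n) = 7T(n/3) + O(n^0): log_3(7) = 1.7712. This is Case 1 of the Master Theorem (c < log_b(a), work dominated by leaves), giving O(n^(log_3 7)).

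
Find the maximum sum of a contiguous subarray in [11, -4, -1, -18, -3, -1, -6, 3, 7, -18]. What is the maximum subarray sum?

Using Kadane's algorithm on [11, -4, -1, -18, -3, -1, -6, 3, 7, -18]:

Scanning through the array:
Position 1 (value -4): max_ending_here = 7, max_so_far = 11
Position 2 (value -1): max_ending_here = 6, max_so_far = 11
Position 3 (value -18): max_ending_here = -12, max_so_far = 11
Position 4 (value -3): max_ending_here = -3, max_so_far = 11
Position 5 (value -1): max_ending_here = -1, max_so_far = 11
Position 6 (value -6): max_ending_here = -6, max_so_far = 11
Position 7 (value 3): max_ending_here = 3, max_so_far = 11
Position 8 (value 7): max_ending_here = 10, max_so_far = 11
Position 9 (value -18): max_ending_here = -8, max_so_far = 11

Maximum subarray: [11]
Maximum sum: 11

The maximum subarray is [11] with sum 11. This subarray runs from index 0 to index 0.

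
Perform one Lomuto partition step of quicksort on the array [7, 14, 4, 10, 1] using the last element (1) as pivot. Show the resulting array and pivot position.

Lomuto partition with pivot = 1:

Initial array: [7, 14, 4, 10, 1]

arr[0]=7 > 1: no swap
arr[1]=14 > 1: no swap
arr[2]=4 > 1: no swap
arr[3]=10 > 1: no swap

Place pivot at position 0: [1, 14, 4, 10, 7]
Pivot position: 0

After partitioning with pivot 1, the array becomes [1, 14, 4, 10, 7]. The pivot is placed at index 0. All elements to the left of the pivot are <= 1, and all elements to the right are > 1.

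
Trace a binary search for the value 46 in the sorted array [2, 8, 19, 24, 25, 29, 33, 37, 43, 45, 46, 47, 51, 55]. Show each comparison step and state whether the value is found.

Binary search for 46 in [2, 8, 19, 24, 25, 29, 33, 37, 43, 45, 46, 47, 51, 55]:

lo=0, hi=13, mid=6, arr[mid]=33 -> 33 < 46, search right half
lo=7, hi=13, mid=10, arr[mid]=46 -> Found target at index 10!

Binary search finds 46 at index 10 after 2 comparisons. The search repeatedly halves the search space by comparing with the middle element.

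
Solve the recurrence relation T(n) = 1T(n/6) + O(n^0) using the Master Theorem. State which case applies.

Master Theorem for T(n) = 1T(n/6) + O(n^0):

a = 1, b = 6, c = 0
log_b(a) = log_6(1) = 0.0000

Case 2: c = 0 = log_6(1) = 0.0000
T(n) = O(n^0 log n) = O(log n)

For T(n) = 1T(n/6) + O(n^0): log_6(1) = 0.0000. This is Case 2 of the Master Theorem (c = log_b(a), equal work at all levels), giving O(log n).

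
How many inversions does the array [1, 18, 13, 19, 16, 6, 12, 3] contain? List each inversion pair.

Finding inversions in [1, 18, 13, 19, 16, 6, 12, 3]:

(1, 2): arr[1]=18 > arr[2]=13
(1, 4): arr[1]=18 > arr[4]=16
(1, 5): arr[1]=18 > arr[5]=6
(1, 6): arr[1]=18 > arr[6]=12
(1, 7): arr[1]=18 > arr[7]=3
(2, 5): arr[2]=13 > arr[5]=6
(2, 6): arr[2]=13 > arr[6]=12
(2, 7): arr[2]=13 > arr[7]=3
(3, 4): arr[3]=19 > arr[4]=16
(3, 5): arr[3]=19 > arr[5]=6
(3, 6): arr[3]=19 > arr[6]=12
(3, 7): arr[3]=19 > arr[7]=3
(4, 5): arr[4]=16 > arr[5]=6
(4, 6): arr[4]=16 > arr[6]=12
(4, 7): arr[4]=16 > arr[7]=3
(5, 7): arr[5]=6 > arr[7]=3
(6, 7): arr[6]=12 > arr[7]=3

Total inversions: 17

The array has 17 inversion(s): (1,2), (1,4), (1,5), (1,6), (1,7), (2,5), (2,6), (2,7), (3,4), (3,5), (3,6), (3,7), (4,5), (4,6), (4,7), (5,7), (6,7). Each pair (i,j) satisfies i < j and arr[i] > arr[j].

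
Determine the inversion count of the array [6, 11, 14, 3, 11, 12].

Finding inversions in [6, 11, 14, 3, 11, 12]:

(0, 3): arr[0]=6 > arr[3]=3
(1, 3): arr[1]=11 > arr[3]=3
(2, 3): arr[2]=14 > arr[3]=3
(2, 4): arr[2]=14 > arr[4]=11
(2, 5): arr[2]=14 > arr[5]=12

Total inversions: 5

The array has 5 inversion(s): (0,3), (1,3), (2,3), (2,4), (2,5). Each pair (i,j) satisfies i < j and arr[i] > arr[j].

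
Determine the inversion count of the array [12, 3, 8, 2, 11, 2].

Finding inversions in [12, 3, 8, 2, 11, 2]:

(0, 1): arr[0]=12 > arr[1]=3
(0, 2): arr[0]=12 > arr[2]=8
(0, 3): arr[0]=12 > arr[3]=2
(0, 4): arr[0]=12 > arr[4]=11
(0, 5): arr[0]=12 > arr[5]=2
(1, 3): arr[1]=3 > arr[3]=2
(1, 5): arr[1]=3 > arr[5]=2
(2, 3): arr[2]=8 > arr[3]=2
(2, 5): arr[2]=8 > arr[5]=2
(4, 5): arr[4]=11 > arr[5]=2

Total inversions: 10

The array has 10 inversion(s): (0,1), (0,2), (0,3), (0,4), (0,5), (1,3), (1,5), (2,3), (2,5), (4,5). Each pair (i,j) satisfies i < j and arr[i] > arr[j].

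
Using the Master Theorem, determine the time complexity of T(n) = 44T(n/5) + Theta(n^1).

Master Theorem for T(n) = 44T(n/5) + O(n^1):

a = 44, b = 5, c = 1
log_b(a) = log_5(44) = 2.3512

Case 1: c = 1 < log_5(44) = 2.3512
T(n) = O(n^(log_5 44))

For T(n) = 44T(n/5) + O(n^1): log_5(44) = 2.3512. This is Case 1 of the Master Theorem (c < log_b(a), work dominated by leaves), giving O(n^(log_5 44)).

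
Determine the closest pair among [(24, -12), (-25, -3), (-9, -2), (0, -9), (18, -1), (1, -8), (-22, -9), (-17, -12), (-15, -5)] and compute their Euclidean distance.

Computing all pairwise distances among 9 points:

d((24, -12), (-25, -3)) = 49.8197
d((24, -12), (-9, -2)) = 34.4819
d((24, -12), (0, -9)) = 24.1868
d((24, -12), (18, -1)) = 12.53
d((24, -12), (1, -8)) = 23.3452
d((24, -12), (-22, -9)) = 46.0977
d((24, -12), (-17, -12)) = 41.0
d((24, -12), (-15, -5)) = 39.6232
d((-25, -3), (-9, -2)) = 16.0312
d((-25, -3), (0, -9)) = 25.7099
d((-25, -3), (18, -1)) = 43.0465
d((-25, -3), (1, -8)) = 26.4764
d((-25, -3), (-22, -9)) = 6.7082
d((-25, -3), (-17, -12)) = 12.0416
d((-25, -3), (-15, -5)) = 10.198
d((-9, -2), (0, -9)) = 11.4018
d((-9, -2), (18, -1)) = 27.0185
d((-9, -2), (1, -8)) = 11.6619
d((-9, -2), (-22, -9)) = 14.7648
d((-9, -2), (-17, -12)) = 12.8062
d((-9, -2), (-15, -5)) = 6.7082
d((0, -9), (18, -1)) = 19.6977
d((0, -9), (1, -8)) = 1.4142 <-- minimum
d((0, -9), (-22, -9)) = 22.0
d((0, -9), (-17, -12)) = 17.2627
d((0, -9), (-15, -5)) = 15.5242
d((18, -1), (1, -8)) = 18.3848
d((18, -1), (-22, -9)) = 40.7922
d((18, -1), (-17, -12)) = 36.6879
d((18, -1), (-15, -5)) = 33.2415
d((1, -8), (-22, -9)) = 23.0217
d((1, -8), (-17, -12)) = 18.4391
d((1, -8), (-15, -5)) = 16.2788
d((-22, -9), (-17, -12)) = 5.831
d((-22, -9), (-15, -5)) = 8.0623
d((-17, -12), (-15, -5)) = 7.2801

Closest pair: (0, -9) and (1, -8) with distance 1.4142

The closest pair is (0, -9) and (1, -8) with Euclidean distance 1.4142. For 9 points, brute-force pairwise comparison is shown above. For large n, the divide-and-conquer algorithm (sort by x, recurse on halves, check the dividing strip) achieves O(n log n).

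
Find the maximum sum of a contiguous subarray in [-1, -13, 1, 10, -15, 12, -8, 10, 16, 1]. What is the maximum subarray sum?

Using Kadane's algorithm on [-1, -13, 1, 10, -15, 12, -8, 10, 16, 1]:

Scanning through the array:
Position 1 (value -13): max_ending_here = -13, max_so_far = -1
Position 2 (value 1): max_ending_here = 1, max_so_far = 1
Position 3 (value 10): max_ending_here = 11, max_so_far = 11
Position 4 (value -15): max_ending_here = -4, max_so_far = 11
Position 5 (value 12): max_ending_here = 12, max_so_far = 12
Position 6 (value -8): max_ending_here = 4, max_so_far = 12
Position 7 (value 10): max_ending_here = 14, max_so_far = 14
Position 8 (value 16): max_ending_here = 30, max_so_far = 30
Position 9 (value 1): max_ending_here = 31, max_so_far = 31

Maximum subarray: [12, -8, 10, 16, 1]
Maximum sum: 31

The maximum subarray is [12, -8, 10, 16, 1] with sum 31. This subarray runs from index 5 to index 9.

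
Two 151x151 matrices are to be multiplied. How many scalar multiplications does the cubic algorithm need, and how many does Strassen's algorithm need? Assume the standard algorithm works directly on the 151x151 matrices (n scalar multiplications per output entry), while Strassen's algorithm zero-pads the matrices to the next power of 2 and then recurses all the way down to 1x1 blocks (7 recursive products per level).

Matrix multiplication for 151x151 matrices:

Strassen's algorithm requires power-of-2 dimensions. Pad 151x151 to 256x256 (next power of 2).

Standard algorithm: 151^3 = 3442951 multiplications
Strassen's algorithm: 7^(log2(256)) = 7^8 = 5764801 multiplications
Difference: 3442951 - 5764801 = -2321850 (Strassen uses MORE here due to padding overhead — for small or just-over-power-of-2 n, padding can outweigh the per-level savings)

Standard: 3442951 multiplications (151^3). Strassen: 5764801 multiplications (7^8, after padding to 256x256). Strassen reduces 8 recursive multiplications to 7 at each level.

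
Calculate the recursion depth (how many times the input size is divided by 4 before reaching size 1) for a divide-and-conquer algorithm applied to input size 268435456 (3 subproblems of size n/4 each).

For divide and conquer with division factor 4:

Problem sizes at each level:
Level 0: 268435456
Level 1: 67108864
Level 2: 16777216
Level 3: 4194304
Level 4: 1048576
Level 5: 262144
Level 6: 65536
Level 7: 16384
Level 8: 4096
Level 9: 1024
Level 10: 256
Level 11: 64
Level 12: 16
Level 13: 4
Level 14: 1

The root is level 0 and the size-1 base case is level 14 (the tree spans levels 0 through 14, i.e. 15 levels counting the root), so the depth is the number of divisions: log_4(268435456) = 14

The recursion tree depth is log_4(268435456) = 14. At each level, the problem size is divided by 4, so it takes 14 divisions to reduce to a base case of size 1. The algorithm makes 3 recursive calls at each level.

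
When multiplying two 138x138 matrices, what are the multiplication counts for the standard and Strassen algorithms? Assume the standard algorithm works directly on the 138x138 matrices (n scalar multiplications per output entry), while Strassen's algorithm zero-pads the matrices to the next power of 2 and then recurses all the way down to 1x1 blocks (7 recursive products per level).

Matrix multiplication for 138x138 matrices:

Strassen's algorithm requires power-of-2 dimensions. Pad 138x138 to 256x256 (next power of 2).

Standard algorithm: 138^3 = 2628072 multiplications
Strassen's algorithm: 7^(log2(256)) = 7^8 = 5764801 multiplications
Difference: 2628072 - 5764801 = -3136729 (Strassen uses MORE here due to padding overhead — for small or just-over-power-of-2 n, padding can outweigh the per-level savings)

Standard: 2628072 multiplications (138^3). Strassen: 5764801 multiplications (7^8, after padding to 256x256). Strassen reduces 8 recursive multiplications to 7 at each level.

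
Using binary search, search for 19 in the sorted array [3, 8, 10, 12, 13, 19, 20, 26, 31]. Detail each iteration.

Binary search for 19 in [3, 8, 10, 12, 13, 19, 20, 26, 31]:

lo=0, hi=8, mid=4, arr[mid]=13 -> 13 < 19, search right half
lo=5, hi=8, mid=6, arr[mid]=20 -> 20 > 19, search left half
lo=5, hi=5, mid=5, arr[mid]=19 -> Found target at index 5!

Binary search finds 19 at index 5 after 3 comparisons. The search repeatedly halves the search space by comparing with the middle element.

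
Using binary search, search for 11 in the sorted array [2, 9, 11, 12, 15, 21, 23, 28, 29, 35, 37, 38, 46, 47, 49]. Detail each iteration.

Binary search for 11 in [2, 9, 11, 12, 15, 21, 23, 28, 29, 35, 37, 38, 46, 47, 49]:

lo=0, hi=14, mid=7, arr[mid]=28 -> 28 > 11, search left half
lo=0, hi=6, mid=3, arr[mid]=12 -> 12 > 11, search left half
lo=0, hi=2, mid=1, arr[mid]=9 -> 9 < 11, search right half
lo=2, hi=2, mid=2, arr[mid]=11 -> Found target at index 2!

Binary search finds 11 at index 2 after 4 comparisons. The search repeatedly halves the search space by comparing with the middle element.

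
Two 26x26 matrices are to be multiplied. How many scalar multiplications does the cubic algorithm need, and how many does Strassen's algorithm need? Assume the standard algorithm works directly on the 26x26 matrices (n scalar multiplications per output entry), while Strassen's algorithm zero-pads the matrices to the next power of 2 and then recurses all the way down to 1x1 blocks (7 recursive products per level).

Matrix multiplication for 26x26 matrices:

Strassen's algorithm requires power-of-2 dimensions. Pad 26x26 to 32x32 (next power of 2).

Standard algorithm: 26^3 = 17576 multiplications
Strassen's algorithm: 7^(log2(32)) = 7^5 = 16807 multiplications
Savings: 17576 - 16807 = 769 multiplications

Standard: 17576 multiplications (26^3). Strassen: 16807 multiplications (7^5, after padding to 32x32). Strassen reduces 8 recursive multiplications to 7 at each level.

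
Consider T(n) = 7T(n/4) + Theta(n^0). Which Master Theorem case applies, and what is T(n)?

Master Theorem for T(n) = 7T(n/4) + O(n^0):

a = 7, b = 4, c = 0
log_b(a) = log_4(7) = 1.4037

Case 1: c = 0 < log_4(7) = 1.4037
T(n) = O(n^(log_4 7))

For T(n) = 7T(n/4) + O(n^0): log_4(7) = 1.4037. This is Case 1 of the Master Theorem (c < log_b(a), work dominated by leaves), giving O(n^(log_4 7)).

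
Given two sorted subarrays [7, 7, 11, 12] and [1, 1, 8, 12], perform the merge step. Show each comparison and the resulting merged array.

Merging process:

Compare 7 vs 1: take 1 from right. Merged: [1]
Compare 7 vs 1: take 1 from right. Merged: [1, 1]
Compare 7 vs 8: take 7 from left. Merged: [1, 1, 7]
Compare 7 vs 8: take 7 from left. Merged: [1, 1, 7, 7]
Compare 11 vs 8: take 8 from right. Merged: [1, 1, 7, 7, 8]
Compare 11 vs 12: take 11 from left. Merged: [1, 1, 7, 7, 8, 11]
Compare 12 vs 12: take 12 from left. Merged: [1, 1, 7, 7, 8, 11, 12]
Append remaining from right: [12]. Merged: [1, 1, 7, 7, 8, 11, 12, 12]

Final merged array: [1, 1, 7, 7, 8, 11, 12, 12]
Total comparisons: 7

The merged array is [1, 1, 7, 7, 8, 11, 12, 12], requiring 7 comparisons. The merge step runs in O(n) time where n is the total number of elements.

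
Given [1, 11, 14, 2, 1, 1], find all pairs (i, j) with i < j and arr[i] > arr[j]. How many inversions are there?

Finding inversions in [1, 11, 14, 2, 1, 1]:

(1, 3): arr[1]=11 > arr[3]=2
(1, 4): arr[1]=11 > arr[4]=1
(1, 5): arr[1]=11 > arr[5]=1
(2, 3): arr[2]=14 > arr[3]=2
(2, 4): arr[2]=14 > arr[4]=1
(2, 5): arr[2]=14 > arr[5]=1
(3, 4): arr[3]=2 > arr[4]=1
(3, 5): arr[3]=2 > arr[5]=1

Total inversions: 8

The array has 8 inversion(s): (1,3), (1,4), (1,5), (2,3), (2,4), (2,5), (3,4), (3,5). Each pair (i,j) satisfies i < j and arr[i] > arr[j].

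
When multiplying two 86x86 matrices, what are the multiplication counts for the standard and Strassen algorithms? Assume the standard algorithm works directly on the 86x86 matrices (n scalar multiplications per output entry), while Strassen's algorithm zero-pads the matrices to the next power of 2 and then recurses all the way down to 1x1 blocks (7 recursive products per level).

Matrix multiplication for 86x86 matrices:

Strassen's algorithm requires power-of-2 dimensions. Pad 86x86 to 128x128 (next power of 2).

Standard algorithm: 86^3 = 636056 multiplications
Strassen's algorithm: 7^(log2(128)) = 7^7 = 823543 multiplications
Difference: 636056 - 823543 = -187487 (Strassen uses MORE here due to padding overhead — for small or just-over-power-of-2 n, padding can outweigh the per-level savings)

Standard: 636056 multiplications (86^3). Strassen: 823543 multiplications (7^7, after padding to 128x128). Strassen reduces 8 recursive multiplications to 7 at each level.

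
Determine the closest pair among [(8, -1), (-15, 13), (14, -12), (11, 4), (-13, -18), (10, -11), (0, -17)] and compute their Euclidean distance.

Computing all pairwise distances among 7 points:

d((8, -1), (-15, 13)) = 26.9258
d((8, -1), (14, -12)) = 12.53
d((8, -1), (11, 4)) = 5.831
d((8, -1), (-13, -18)) = 27.0185
d((8, -1), (10, -11)) = 10.198
d((8, -1), (0, -17)) = 17.8885
d((-15, 13), (14, -12)) = 38.2884
d((-15, 13), (11, 4)) = 27.5136
d((-15, 13), (-13, -18)) = 31.0644
d((-15, 13), (10, -11)) = 34.6554
d((-15, 13), (0, -17)) = 33.541
d((14, -12), (11, 4)) = 16.2788
d((14, -12), (-13, -18)) = 27.6586
d((14, -12), (10, -11)) = 4.1231 <-- minimum
d((14, -12), (0, -17)) = 14.8661
d((11, 4), (-13, -18)) = 32.5576
d((11, 4), (10, -11)) = 15.0333
d((11, 4), (0, -17)) = 23.7065
d((-13, -18), (10, -11)) = 24.0416
d((-13, -18), (0, -17)) = 13.0384
d((10, -11), (0, -17)) = 11.6619

Closest pair: (14, -12) and (10, -11) with distance 4.1231

The closest pair is (14, -12) and (10, -11) with Euclidean distance 4.1231. For 7 points, brute-force pairwise comparison is shown above. For large n, the divide-and-conquer algorithm (sort by x, recurse on halves, check the dividing strip) achieves O(n log n).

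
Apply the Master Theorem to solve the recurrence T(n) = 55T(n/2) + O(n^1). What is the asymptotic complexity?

Master Theorem for T(n) = 55T(n/2) + O(n^1):

a = 55, b = 2, c = 1
log_b(a) = log_2(55) = 5.7814

Case 1: c = 1 < log_2(55) = 5.7814
T(n) = O(n^(log_2 55))

For T(n) = 55T(n/2) + O(n^1): log_2(55) = 5.7814. This is Case 1 of the Master Theorem (c < log_b(a), work dominated by leaves), giving O(n^(log_2 55)).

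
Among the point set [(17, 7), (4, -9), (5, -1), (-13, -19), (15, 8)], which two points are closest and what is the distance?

Computing all pairwise distances among 5 points:

d((17, 7), (4, -9)) = 20.6155
d((17, 7), (5, -1)) = 14.4222
d((17, 7), (-13, -19)) = 39.6989
d((17, 7), (15, 8)) = 2.2361 <-- minimum
d((4, -9), (5, -1)) = 8.0623
d((4, -9), (-13, -19)) = 19.7231
d((4, -9), (15, 8)) = 20.2485
d((5, -1), (-13, -19)) = 25.4558
d((5, -1), (15, 8)) = 13.4536
d((-13, -19), (15, 8)) = 38.8973

Closest pair: (17, 7) and (15, 8) with distance 2.2361

The closest pair is (17, 7) and (15, 8) with Euclidean distance 2.2361. For 5 points, brute-force pairwise comparison is shown above. For large n, the divide-and-conquer algorithm (sort by x, recurse on halves, check the dividing strip) achieves O(n log n).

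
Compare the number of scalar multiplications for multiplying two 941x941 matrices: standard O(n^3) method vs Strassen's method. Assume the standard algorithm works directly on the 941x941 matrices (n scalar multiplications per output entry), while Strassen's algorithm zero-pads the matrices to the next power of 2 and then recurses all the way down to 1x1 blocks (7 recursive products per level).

Matrix multiplication for 941x941 matrices:

Strassen's algorithm requires power-of-2 dimensions. Pad 941x941 to 1024x1024 (next power of 2).

Standard algorithm: 941^3 = 833237621 multiplications
Strassen's algorithm: 7^(log2(1024)) = 7^10 = 282475249 multiplications
Savings: 833237621 - 282475249 = 550762372 multiplications

Standard: 833237621 multiplications (941^3). Strassen: 282475249 multiplications (7^10, after padding to 1024x1024). Strassen reduces 8 recursive multiplications to 7 at each level.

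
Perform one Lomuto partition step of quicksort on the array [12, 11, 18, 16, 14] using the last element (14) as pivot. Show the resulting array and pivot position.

Lomuto partition with pivot = 14:

Initial array: [12, 11, 18, 16, 14]

arr[0]=12 <= 14: swap with position 0, array becomes [12, 11, 18, 16, 14]
arr[1]=11 <= 14: swap with position 1, array becomes [12, 11, 18, 16, 14]
arr[2]=18 > 14: no swap
arr[3]=16 > 14: no swap

Place pivot at position 2: [12, 11, 14, 16, 18]
Pivot position: 2

After partitioning with pivot 14, the array becomes [12, 11, 14, 16, 18]. The pivot is placed at index 2. All elements to the left of the pivot are <= 14, and all elements to the right are > 14.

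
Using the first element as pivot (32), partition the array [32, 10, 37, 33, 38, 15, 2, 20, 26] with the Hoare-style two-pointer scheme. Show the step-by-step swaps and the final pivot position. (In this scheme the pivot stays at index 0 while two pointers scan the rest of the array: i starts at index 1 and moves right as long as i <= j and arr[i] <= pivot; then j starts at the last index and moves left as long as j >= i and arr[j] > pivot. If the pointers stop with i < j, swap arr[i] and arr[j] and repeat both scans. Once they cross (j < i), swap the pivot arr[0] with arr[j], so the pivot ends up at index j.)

Hoare-style two-pointer partition with pivot = 32:

Initial array: [32, 10, 37, 33, 38, 15, 2, 20, 26]

Pointers start at i = 1, j = 8.
i stops at index 2 (arr[2]=37 > 32), j stops at index 8 (arr[8]=26 <= 32): swap arr[2] and arr[8], array becomes [32, 10, 26, 33, 38, 15, 2, 20, 37]
i stops at index 3 (arr[3]=33 > 32), j stops at index 7 (arr[7]=20 <= 32): swap arr[3] and arr[7], array becomes [32, 10, 26, 20, 38, 15, 2, 33, 37]
i stops at index 4 (arr[4]=38 > 32), j stops at index 6 (arr[6]=2 <= 32): swap arr[4] and arr[6], array becomes [32, 10, 26, 20, 2, 15, 38, 33, 37]
i ends at 6, j ends at 5: the pointers have crossed (j < i), so scanning stops.

Swap pivot arr[0] with arr[5] to place pivot at position 5: [15, 10, 26, 20, 2, 32, 38, 33, 37]
Pivot position: 5

After partitioning with pivot 32, the array becomes [15, 10, 26, 20, 2, 32, 38, 33, 37]. The pivot is placed at index 5. All elements to the left of the pivot are <= 32, and all elements to the right are > 32.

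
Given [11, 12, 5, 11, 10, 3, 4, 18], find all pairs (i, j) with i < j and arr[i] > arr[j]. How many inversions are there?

Finding inversions in [11, 12, 5, 11, 10, 3, 4, 18]:

(0, 2): arr[0]=11 > arr[2]=5
(0, 4): arr[0]=11 > arr[4]=10
(0, 5): arr[0]=11 > arr[5]=3
(0, 6): arr[0]=11 > arr[6]=4
(1, 2): arr[1]=12 > arr[2]=5
(1, 3): arr[1]=12 > arr[3]=11
(1, 4): arr[1]=12 > arr[4]=10
(1, 5): arr[1]=12 > arr[5]=3
(1, 6): arr[1]=12 > arr[6]=4
(2, 5): arr[2]=5 > arr[5]=3
(2, 6): arr[2]=5 > arr[6]=4
(3, 4): arr[3]=11 > arr[4]=10
(3, 5): arr[3]=11 > arr[5]=3
(3, 6): arr[3]=11 > arr[6]=4
(4, 5): arr[4]=10 > arr[5]=3
(4, 6): arr[4]=10 > arr[6]=4

Total inversions: 16

The array has 16 inversion(s): (0,2), (0,4), (0,5), (0,6), (1,2), (1,3), (1,4), (1,5), (1,6), (2,5), (2,6), (3,4), (3,5), (3,6), (4,5), (4,6). Each pair (i,j) satisfies i < j and arr[i] > arr[j].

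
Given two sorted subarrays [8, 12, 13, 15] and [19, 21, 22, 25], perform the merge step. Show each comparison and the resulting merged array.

Merging process:

Compare 8 vs 19: take 8 from left. Merged: [8]
Compare 12 vs 19: take 12 from left. Merged: [8, 12]
Compare 13 vs 19: take 13 from left. Merged: [8, 12, 13]
Compare 15 vs 19: take 15 from left. Merged: [8, 12, 13, 15]
Append remaining from right: [19, 21, 22, 25]. Merged: [8, 12, 13, 15, 19, 21, 22, 25]

Final merged array: [8, 12, 13, 15, 19, 21, 22, 25]
Total comparisons: 4

The merged array is [8, 12, 13, 15, 19, 21, 22, 25], requiring 4 comparisons. The merge step runs in O(n) time where n is the total number of elements.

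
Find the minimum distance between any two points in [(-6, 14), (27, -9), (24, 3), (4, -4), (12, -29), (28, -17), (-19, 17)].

Computing all pairwise distances among 7 points:

d((-6, 14), (27, -9)) = 40.2244
d((-6, 14), (24, 3)) = 31.9531
d((-6, 14), (4, -4)) = 20.5913
d((-6, 14), (12, -29)) = 46.6154
d((-6, 14), (28, -17)) = 46.0109
d((-6, 14), (-19, 17)) = 13.3417
d((27, -9), (24, 3)) = 12.3693
d((27, -9), (4, -4)) = 23.5372
d((27, -9), (12, -29)) = 25.0
d((27, -9), (28, -17)) = 8.0623 <-- minimum
d((27, -9), (-19, 17)) = 52.8394
d((24, 3), (4, -4)) = 21.1896
d((24, 3), (12, -29)) = 34.176
d((24, 3), (28, -17)) = 20.3961
d((24, 3), (-19, 17)) = 45.2217
d((4, -4), (12, -29)) = 26.2488
d((4, -4), (28, -17)) = 27.2947
d((4, -4), (-19, 17)) = 31.1448
d((12, -29), (28, -17)) = 20.0
d((12, -29), (-19, 17)) = 55.4707
d((28, -17), (-19, 17)) = 58.0086

Closest pair: (27, -9) and (28, -17) with distance 8.0623

The closest pair is (27, -9) and (28, -17) with Euclidean distance 8.0623. For 7 points, brute-force pairwise comparison is shown above. For large n, the divide-and-conquer algorithm (sort by x, recurse on halves, check the dividing strip) achieves O(n log n).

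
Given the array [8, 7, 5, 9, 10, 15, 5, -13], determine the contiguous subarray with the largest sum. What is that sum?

Using Kadane's algorithm on [8, 7, 5, 9, 10, 15, 5, -13]:

Scanning through the array:
Position 1 (value 7): max_ending_here = 15, max_so_far = 15
Position 2 (value 5): max_ending_here = 20, max_so_far = 20
Position 3 (value 9): max_ending_here = 29, max_so_far = 29
Position 4 (value 10): max_ending_here = 39, max_so_far = 39
Position 5 (value 15): max_ending_here = 54, max_so_far = 54
Position 6 (value 5): max_ending_here = 59, max_so_far = 59
Position 7 (value -13): max_ending_here = 46, max_so_far = 59

Maximum subarray: [8, 7, 5, 9, 10, 15, 5]
Maximum sum: 59

The maximum subarray is [8, 7, 5, 9, 10, 15, 5] with sum 59. This subarray runs from index 0 to index 6.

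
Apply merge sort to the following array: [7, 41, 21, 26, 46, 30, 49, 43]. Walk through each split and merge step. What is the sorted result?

Merge sort trace:

Split: [7, 41, 21, 26, 46, 30, 49, 43] -> [7, 41, 21, 26] and [46, 30, 49, 43]
  Split: [7, 41, 21, 26] -> [7, 41] and [21, 26]
    Split: [7, 41] -> [7] and [41]
    Merge: [7] + [41] -> [7, 41]
    Split: [21, 26] -> [21] and [26]
    Merge: [21] + [26] -> [21, 26]
  Merge: [7, 41] + [21, 26] -> [7, 21, 26, 41]
  Split: [46, 30, 49, 43] -> [46, 30] and [49, 43]
    Split: [46, 30] -> [46] and [30]
    Merge: [46] + [30] -> [30, 46]
    Split: [49, 43] -> [49] and [43]
    Merge: [49] + [43] -> [43, 49]
  Merge: [30, 46] + [43, 49] -> [30, 43, 46, 49]
Merge: [7, 21, 26, 41] + [30, 43, 46, 49] -> [7, 21, 26, 30, 41, 43, 46, 49]

Final sorted array: [7, 21, 26, 30, 41, 43, 46, 49]

The merge sort proceeds by recursively splitting the array and merging sorted halves.
After all merges, the sorted array is [7, 21, 26, 30, 41, 43, 46, 49].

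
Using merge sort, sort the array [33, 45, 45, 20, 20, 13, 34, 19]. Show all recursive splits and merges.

Merge sort trace:

Split: [33, 45, 45, 20, 20, 13, 34, 19] -> [33, 45, 45, 20] and [20, 13, 34, 19]
  Split: [33, 45, 45, 20] -> [33, 45] and [45, 20]
    Split: [33, 45] -> [33] and [45]
    Merge: [33] + [45] -> [33, 45]
    Split: [45, 20] -> [45] and [20]
    Merge: [45] + [20] -> [20, 45]
  Merge: [33, 45] + [20, 45] -> [20, 33, 45, 45]
  Split: [20, 13, 34, 19] -> [20, 13] and [34, 19]
    Split: [20, 13] -> [20] and [13]
    Merge: [20] + [13] -> [13, 20]
    Split: [34, 19] -> [34] and [19]
    Merge: [34] + [19] -> [19, 34]
  Merge: [13, 20] + [19, 34] -> [13, 19, 20, 34]
Merge: [20, 33, 45, 45] + [13, 19, 20, 34] -> [13, 19, 20, 20, 33, 34, 45, 45]

Final sorted array: [13, 19, 20, 20, 33, 34, 45, 45]

The merge sort proceeds by recursively splitting the array and merging sorted halves.
After all merges, the sorted array is [13, 19, 20, 20, 33, 34, 45, 45].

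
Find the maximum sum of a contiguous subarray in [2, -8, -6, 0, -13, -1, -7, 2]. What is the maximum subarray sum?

Using Kadane's algorithm on [2, -8, -6, 0, -13, -1, -7, 2]:

Scanning through the array:
Position 1 (value -8): max_ending_here = -6, max_so_far = 2
Position 2 (value -6): max_ending_here = -6, max_so_far = 2
Position 3 (value 0): max_ending_here = 0, max_so_far = 2
Position 4 (value -13): max_ending_here = -13, max_so_far = 2
Position 5 (value -1): max_ending_here = -1, max_so_far = 2
Position 6 (value -7): max_ending_here = -7, max_so_far = 2
Position 7 (value 2): max_ending_here = 2, max_so_far = 2

Maximum subarray: [2]
Maximum sum: 2

The maximum subarray is [2] with sum 2. This subarray runs from index 0 to index 0.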